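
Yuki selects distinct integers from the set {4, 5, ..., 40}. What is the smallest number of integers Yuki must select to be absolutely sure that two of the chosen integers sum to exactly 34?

25

Group the elements by complementary pair {x, 34−x}: {4,30}, {5,29}, {6,28}, …, giving 13 two-element pairs, the single value 17 (it cannot pair with itself since the integers are distinct), and 10 integers whose partner 34−x falls outside [4,40].
By pigeonhole, treating each of those 24 groups as a pigeonhole, one can pick one integer per group — 24 integers — with no two summing to 34.
The 25th integer lands in an occupied pair, forcing a sum of 34.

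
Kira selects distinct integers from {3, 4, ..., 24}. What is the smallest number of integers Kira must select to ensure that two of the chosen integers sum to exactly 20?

16

Group the elements by complementary pair {x, 20−x}: {3,17}, {4,16}, {5,15}, …, giving 7 two-element pairs, the single value 10 (it cannot pair with itself since the integers are distinct), and 7 integers whose partner 20−x falls outside [3,24].
Pigeonhole: treating each of those 15 groups as a pigeonhole, one can pick one integer per group — 15 integers — with no two summing to 20.
The 16th integer lands in an occupied pair, forcing a sum of 20.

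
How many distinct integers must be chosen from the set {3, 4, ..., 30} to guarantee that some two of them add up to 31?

16

A set avoiding the sum 31 can contain at most one of each pair {x, 31−x}, plus the 2 elements whose complement lies outside the range.
The integers 16, …, 30 (15 of them) are such a set: any two sum to at least 16+17 = 33 > 31.
Any 16th integer completes one of the 13 pairs, so 16 choices force a sum of 31.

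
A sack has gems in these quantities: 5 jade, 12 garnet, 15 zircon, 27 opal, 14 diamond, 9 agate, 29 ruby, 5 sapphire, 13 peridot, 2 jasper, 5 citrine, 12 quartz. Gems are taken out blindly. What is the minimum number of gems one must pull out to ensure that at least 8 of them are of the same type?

Pigeonhole: the 12 types are the holes; the gems drawn are the pigeons.
To avoid 8 of any one type, the worst case takes at most 7 of each type, or every gem of a type that has fewer than 7.
That gives 5 + 7 + 7 + 7 + 7 + 7 + 7 + 5 + 7 + 2 + 5 + 7 = 73 gems with no type reaching 8.
The next gem forces some type to 8, so 73 + 1 = 74.

74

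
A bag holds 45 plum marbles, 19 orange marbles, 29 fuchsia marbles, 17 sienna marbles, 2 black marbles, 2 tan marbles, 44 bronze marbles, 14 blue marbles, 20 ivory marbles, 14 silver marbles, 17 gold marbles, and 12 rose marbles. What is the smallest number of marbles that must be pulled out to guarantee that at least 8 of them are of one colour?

75

An adversary could hand out at most 7 marbles per colour (black, tan run out sooner): 7 + 7 + 7 + 7 + 2 + 2 + 7 + 7 + 7 + 7 + 7 + 7 = 74 marbles and still no colour has 8.
Pigeonhole: one more marble lands in a colour already at 7, so 75 draws are enough and 74 are not.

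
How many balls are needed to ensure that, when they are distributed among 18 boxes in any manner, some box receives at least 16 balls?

271

With 270 balls one could put exactly 15 in each of the 18 boxes, and no box would reach 16.
By pigeonhole, one more ball must land in a box that already has 15, giving it 16.
So 18 × 15 + 1 = 271 balls are required.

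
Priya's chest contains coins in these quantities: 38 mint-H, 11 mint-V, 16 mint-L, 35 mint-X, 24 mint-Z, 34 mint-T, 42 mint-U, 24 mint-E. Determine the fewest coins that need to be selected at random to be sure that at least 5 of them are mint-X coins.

In the worst case for collecting mint-X coins, every non-mint-X coin comes out first.
There are 38 + 11 + 16 + 24 + 34 + 42 + 24 = 189 non-mint-X coins altogether.
After those, each further coin must be mint-X, so 189 + 5 = 194 draws guarantee 5 mint-X coins.

194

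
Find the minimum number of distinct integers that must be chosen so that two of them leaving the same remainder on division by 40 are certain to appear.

41

The 40 residue classes mod 40 are the pigeonholes.
With 40 integers one could put 1 in each residue class and have no class reach 2.
The 41st integer pushes some class to 2, so 40·1 + 1 = 41.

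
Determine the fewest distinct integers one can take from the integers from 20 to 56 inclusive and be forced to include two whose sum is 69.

Group the elements by complementary pair {x, 69−x}: {20,49}, {21,48}, {22,47}, …, giving 15 two-element pairs and 7 integers whose partner 69−x falls outside [20,56].
Treating each of those 22 groups as a pigeonhole, one can pick one integer per group — 22 integers — with no two summing to 69.
The 23rd integer lands in an occupied pair, forcing a sum of 69.

23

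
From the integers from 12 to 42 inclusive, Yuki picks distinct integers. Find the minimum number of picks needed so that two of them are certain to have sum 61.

20

Group the elements by complementary pair {x, 61−x}: {19,42}, {20,41}, {21,40}, …, giving 12 two-element pairs and 7 integers whose partner 61−x falls outside [12,42].
Treating each of those 19 groups as a pigeonhole, one can pick one integer per group — 19 integers — with no two summing to 61.
The 20th integer lands in an occupied pair, forcing a sum of 61.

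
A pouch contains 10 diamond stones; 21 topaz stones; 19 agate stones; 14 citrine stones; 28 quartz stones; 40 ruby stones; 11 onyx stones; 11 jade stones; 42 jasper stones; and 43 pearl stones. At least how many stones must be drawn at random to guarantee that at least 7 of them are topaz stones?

In the worst case for collecting topaz stones, every non-topaz stone comes out first.
There are 10 + 19 + 14 + 28 + 40 + 11 + 11 + 42 + 43 = 218 non-topaz stones altogether.
After those, each further stone must be topaz, so 218 + 7 = 225 draws guarantee 7 topaz stones.

225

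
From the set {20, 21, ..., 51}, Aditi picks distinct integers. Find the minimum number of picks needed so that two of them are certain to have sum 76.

Two chosen integers sum to 76 exactly when both halves of some pair {x, 76−x} with 25 ≤ x ≤ 76−x ≤ 51 are chosen — 13 such pairs.
The remaining 6 elements (those with no distinct partner in range) can never complete a 76-sum, so the worst case takes all of them and one from each pair: 6 + 13 = 19.
By the pigeonhole principle, the 20th integer has to be the second member of some pair, so 19 + 1 = 20.

20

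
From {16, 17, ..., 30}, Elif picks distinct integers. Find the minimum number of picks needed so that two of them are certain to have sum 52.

A set avoiding the sum 52 can contain at most one of each pair {x, 52−x}, plus the 7 elements whose complement lies outside the range or equal to its own complement.
The integers 16, …, 26 (11 of them) are such a set: any two sum to at least 16+17 = 33 and at most 25+26 = 51 < 52.
Any 12th integer completes one of the 4 pairs, so 12 choices force a sum of 52.

12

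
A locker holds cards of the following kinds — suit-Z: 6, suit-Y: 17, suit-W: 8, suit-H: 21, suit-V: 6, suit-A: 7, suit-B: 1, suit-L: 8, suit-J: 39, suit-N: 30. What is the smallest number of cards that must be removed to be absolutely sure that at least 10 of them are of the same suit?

An adversary could hand out at most 9 cards per suit (6 suits run out sooner): 6 + 9 + 8 + 9 + 6 + 7 + 1 + 8 + 9 + 9 = 72 cards and still no suit has 10.
Pigeonhole: one more card lands in a suit already at 9, so 73 draws are enough and 72 are not.

73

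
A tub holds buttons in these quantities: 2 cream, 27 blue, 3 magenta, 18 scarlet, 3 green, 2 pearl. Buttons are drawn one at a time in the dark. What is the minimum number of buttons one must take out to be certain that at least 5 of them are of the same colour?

An adversary could hand out at most 4 buttons per colour (4 colours run out sooner): 2 + 4 + 3 + 4 + 3 + 2 = 18 buttons and still no colour has 5.
One more button lands in a colour already at 4, so 19 draws are enough and 18 are not.

19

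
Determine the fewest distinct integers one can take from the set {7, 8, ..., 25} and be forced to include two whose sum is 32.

11

Two chosen integers sum to 32 exactly when both halves of some pair {x, 32−x} with 7 ≤ x ≤ 32−x ≤ 25 are chosen — 9 such pairs.
The remaining 1 element (those with no distinct partner in range) can never complete a 32-sum, so the worst case takes all of them and one from each pair: 1 + 9 = 10.
By pigeonhole, the 11th integer has to be the second member of some pair, so 10 + 1 = 11.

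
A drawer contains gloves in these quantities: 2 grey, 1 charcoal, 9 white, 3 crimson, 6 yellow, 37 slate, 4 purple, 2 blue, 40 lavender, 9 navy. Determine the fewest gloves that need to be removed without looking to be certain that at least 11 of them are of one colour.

57

Put each drawn glove into a box by colour. The largest draw with every box below 11 takes min(count, 10) from each colour; colours with fewer than 10 contribute all they have.
Σ min(cᵢ, 10) = 2 + 1 + 9 + 3 + 6 + 10 + 4 + 2 + 10 + 9 = 56.
Draw number 56 + 1 = 57 must push one box to 11.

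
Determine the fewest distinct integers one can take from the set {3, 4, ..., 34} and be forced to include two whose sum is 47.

A set avoiding the sum 47 can contain at most one of each pair {x, 47−x}, plus the 10 elements whose complement lies outside the range.
The integers 3, …, 23 (21 of them) are such a set: any two sum to at least 3+4 = 7 and at most 22+23 = 45 < 47.
Pigeonhole: any 22nd integer completes one of the 11 pairs, so 22 choices force a sum of 47.

22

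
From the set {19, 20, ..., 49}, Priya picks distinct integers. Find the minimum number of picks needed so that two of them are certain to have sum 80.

23

A set avoiding the sum 80 can contain at most one of each pair {x, 80−x}, plus the 13 elements whose complement lies outside the range or equal to its own complement.
The integers 19, …, 40 (22 of them) are such a set: any two sum to at least 19+20 = 39 and at most 39+40 = 79 < 80.
Pigeonhole: any 23rd integer completes one of the 9 pairs, so 23 choices force a sum of 80.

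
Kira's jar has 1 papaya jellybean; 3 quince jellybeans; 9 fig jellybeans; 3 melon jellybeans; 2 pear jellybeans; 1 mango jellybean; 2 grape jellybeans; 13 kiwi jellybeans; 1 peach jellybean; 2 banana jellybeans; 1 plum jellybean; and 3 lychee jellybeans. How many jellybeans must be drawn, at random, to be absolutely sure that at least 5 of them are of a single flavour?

28

The 12 flavours are the holes; the jellybeans drawn are the pigeons.
To avoid 5 of any one flavour, the worst case takes at most 4 of each flavour, or every jellybean of a flavour that has fewer than 4.
That gives 1 + 3 + 4 + 3 + 2 + 1 + 2 + 4 + 1 + 2 + 1 + 3 = 27 jellybeans with no flavour reaching 5.
The next jellybean forces some flavour to 5, so 27 + 1 = 28.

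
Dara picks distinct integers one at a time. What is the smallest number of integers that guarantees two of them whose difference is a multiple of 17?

Integers whose pairwise differences are multiples of 17 are exactly those sharing a remainder mod 17. The 17 residue classes mod 17 are the pigeonholes.
With 17 integers one could put 1 in each residue class and have no class reach 2.
The 18th integer pushes some class to 2, so 17·1 + 1 = 18.

18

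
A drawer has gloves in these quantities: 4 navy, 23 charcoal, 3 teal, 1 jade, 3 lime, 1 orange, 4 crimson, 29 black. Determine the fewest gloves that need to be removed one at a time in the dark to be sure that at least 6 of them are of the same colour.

Pigeonhole: put each drawn glove into a box by colour. The largest draw with every box below 6 takes min(count, 5) from each colour; colours with fewer than 5 contribute all they have.
Σ min(cᵢ, 5) = 4 + 5 + 3 + 1 + 3 + 1 + 4 + 5 = 26.
Draw number 26 + 1 = 27 must push one box to 6.

27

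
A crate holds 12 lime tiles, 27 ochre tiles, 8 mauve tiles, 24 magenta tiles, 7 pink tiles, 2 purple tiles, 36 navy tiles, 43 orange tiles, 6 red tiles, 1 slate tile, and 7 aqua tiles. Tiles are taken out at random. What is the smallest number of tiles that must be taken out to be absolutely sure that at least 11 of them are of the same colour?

By the pigeonhole principle, the 11 colours are the holes; the tiles drawn are the pigeons.
To avoid 11 of any one colour, the worst case takes at most 10 of each colour, or every tile of a colour that has fewer than 10.
That gives 10 + 10 + 8 + 10 + 7 + 2 + 10 + 10 + 6 + 1 + 7 = 81 tiles with no colour reaching 11.
The next tile forces some colour to 11, so 81 + 1 = 82.

82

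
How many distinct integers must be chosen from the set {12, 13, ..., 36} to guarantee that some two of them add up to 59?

Two chosen integers sum to 59 exactly when both halves of some pair {x, 59−x} with 23 ≤ x ≤ 59−x ≤ 36 are chosen — 7 such pairs.
The remaining 11 elements (those with no distinct partner in range) can never complete a 59-sum, so the worst case takes all of them and one from each pair: 11 + 7 = 18.
The 19th integer has to be the second member of some pair, so 18 + 1 = 19.

19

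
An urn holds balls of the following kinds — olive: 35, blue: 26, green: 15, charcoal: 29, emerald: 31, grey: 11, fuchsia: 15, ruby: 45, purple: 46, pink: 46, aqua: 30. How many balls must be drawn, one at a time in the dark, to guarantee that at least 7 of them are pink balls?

290

In the worst case for collecting pink balls, every non-pink ball comes out first.
There are 35 + 26 + 15 + 29 + 31 + 11 + 15 + 45 + 46 + 30 = 283 non-pink balls altogether.
After those, each further ball must be pink, so 283 + 7 = 290 draws guarantee 7 pink balls.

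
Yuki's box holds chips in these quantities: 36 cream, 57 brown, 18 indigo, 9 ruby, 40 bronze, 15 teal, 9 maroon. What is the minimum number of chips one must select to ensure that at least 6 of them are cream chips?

154

In the worst case for collecting cream chips, every non-cream chip comes out first.
There are 57 + 18 + 9 + 40 + 15 + 9 = 148 non-cream chips altogether.
After those, each further chip must be cream, so 148 + 6 = 154 draws guarantee 6 cream chips.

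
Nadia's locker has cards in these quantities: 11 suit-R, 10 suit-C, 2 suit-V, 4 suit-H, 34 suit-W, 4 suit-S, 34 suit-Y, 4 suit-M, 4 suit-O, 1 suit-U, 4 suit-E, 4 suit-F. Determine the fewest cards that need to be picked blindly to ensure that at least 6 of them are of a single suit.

By pigeonhole, the 12 suits are the holes; the cards drawn are the pigeons.
To avoid 6 of any one suit, the worst case takes at most 5 of each suit, or every card of a suit that has fewer than 5.
That gives 5 + 5 + 2 + 4 + 5 + 4 + 5 + 4 + 4 + 1 + 4 + 4 = 47 cards with no suit reaching 6.
The next card forces some suit to 6, so 47 + 1 = 48.

48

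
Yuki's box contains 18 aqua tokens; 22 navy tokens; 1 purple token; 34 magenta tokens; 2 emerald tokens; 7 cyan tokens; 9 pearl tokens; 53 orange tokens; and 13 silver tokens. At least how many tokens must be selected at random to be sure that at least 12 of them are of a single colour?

An adversary could hand out at most 11 tokens per colour (4 colours run out sooner): 11 + 11 + 1 + 11 + 2 + 7 + 9 + 11 + 11 = 74 tokens and still no colour has 12.
By pigeonhole, one more token lands in a colour already at 11, so 75 draws are enough and 74 are not.

75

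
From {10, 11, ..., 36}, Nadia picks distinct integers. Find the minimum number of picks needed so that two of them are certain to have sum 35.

20

Group the elements by complementary pair {x, 35−x}: {10,25}, {11,24}, {12,23}, …, giving 8 two-element pairs and 11 integers whose partner 35−x falls outside [10,36].
By pigeonhole, treating each of those 19 groups as a pigeonhole, one can pick one integer per group — 19 integers — with no two summing to 35.
The 20th integer lands in an occupied pair, forcing a sum of 35.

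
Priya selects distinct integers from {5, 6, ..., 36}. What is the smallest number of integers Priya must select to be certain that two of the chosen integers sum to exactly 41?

17

Group the elements by complementary pair {x, 41−x}: {5,36}, {6,35}, {7,34}, …, giving 16 two-element pairs.
By the pigeonhole principle, treating each of those 16 groups as a pigeonhole, one can pick one integer per group — 16 integers — with no two summing to 41.
The 17th integer lands in an occupied pair, forcing a sum of 41.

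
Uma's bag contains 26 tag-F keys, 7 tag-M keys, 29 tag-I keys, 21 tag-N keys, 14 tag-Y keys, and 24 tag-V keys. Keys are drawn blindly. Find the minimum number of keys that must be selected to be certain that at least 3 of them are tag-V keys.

In the worst case for collecting tag-V keys, every non-tag-V key comes out first.
There are 26 + 7 + 29 + 21 + 14 = 97 non-tag-V keys altogether.
After those, each further key must be tag-V, so 97 + 3 = 100 draws guarantee 3 tag-V keys.

100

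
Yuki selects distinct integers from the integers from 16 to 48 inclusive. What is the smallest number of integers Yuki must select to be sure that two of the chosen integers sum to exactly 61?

19

A set avoiding the sum 61 can contain at most one of each pair {x, 61−x}, plus the 3 elements whose complement lies outside the range.
The integers 31, …, 48 (18 of them) are such a set: any two sum to at least 31+32 = 63 > 61.
By the pigeonhole principle, any 19th integer completes one of the 15 pairs, so 19 choices force a sum of 61.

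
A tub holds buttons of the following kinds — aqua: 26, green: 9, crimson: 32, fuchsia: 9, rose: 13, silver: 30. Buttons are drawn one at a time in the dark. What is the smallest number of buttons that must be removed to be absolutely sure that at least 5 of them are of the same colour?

25

An adversary could hand out at most 4 buttons per colour: 4 + 4 + 4 + 4 + 4 + 4 = 24 buttons and still no colour has 5.
One more button lands in a colour already at 4, so 25 draws are enough and 24 are not.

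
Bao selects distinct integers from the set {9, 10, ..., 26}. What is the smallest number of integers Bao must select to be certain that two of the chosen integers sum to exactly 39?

Group the elements by complementary pair {x, 39−x}: {13,26}, {14,25}, {15,24}, …, giving 7 two-element pairs and 4 integers whose partner 39−x falls outside [9,26].
Pigeonhole: treating each of those 11 groups as a pigeonhole, one can pick one integer per group — 11 integers — with no two summing to 39.
The 12th integer lands in an occupied pair, forcing a sum of 39.

12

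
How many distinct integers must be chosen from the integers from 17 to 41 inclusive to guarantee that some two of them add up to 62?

16

A set avoiding the sum 62 can contain at most one of each pair {x, 62−x}, plus the 5 elements whose complement lies outside the range or equal to its own complement.
The integers 17, …, 31 (15 of them) are such a set: any two sum to at least 17+18 = 35 and at most 30+31 = 61 < 62.
By pigeonhole, any 16th integer completes one of the 10 pairs, so 16 choices force a sum of 62.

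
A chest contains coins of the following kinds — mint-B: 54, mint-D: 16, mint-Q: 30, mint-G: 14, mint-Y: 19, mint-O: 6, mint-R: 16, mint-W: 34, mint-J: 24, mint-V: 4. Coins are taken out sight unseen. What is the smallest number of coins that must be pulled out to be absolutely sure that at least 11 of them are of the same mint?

Put each drawn coin into a box by mint. The largest draw with every box below 11 takes min(count, 10) from each mint; mints with fewer than 10 contribute all they have.
Σ min(cᵢ, 10) = 10 + 10 + 10 + 10 + 10 + 6 + 10 + 10 + 10 + 4 = 90.
Draw number 90 + 1 = 91 must push one box to 11.

91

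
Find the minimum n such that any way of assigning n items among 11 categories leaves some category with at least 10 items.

With 99 items one could put exactly 9 in each of the 11 categories, and no category would reach 10.
One more item must land in a category that already has 9, giving it 10.
So 11 × 9 + 1 = 100 items are required.

100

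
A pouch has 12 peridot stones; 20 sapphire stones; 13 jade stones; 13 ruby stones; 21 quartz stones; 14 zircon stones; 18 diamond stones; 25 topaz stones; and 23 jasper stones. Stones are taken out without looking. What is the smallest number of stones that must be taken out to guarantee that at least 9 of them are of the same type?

By the pigeonhole principle, put each drawn stone into a box by type. The largest draw with every box below 9 takes min(count, 8) from each type.
Σ min(cᵢ, 8) = 8 + 8 + 8 + 8 + 8 + 8 + 8 + 8 + 8 = 72.
Draw number 72 + 1 = 73 must push one box to 9.

73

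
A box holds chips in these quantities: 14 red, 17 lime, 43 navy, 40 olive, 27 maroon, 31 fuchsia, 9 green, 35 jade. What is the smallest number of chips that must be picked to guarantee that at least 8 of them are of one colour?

57

Put each drawn chip into a box by colour. The largest draw with every box below 8 takes min(count, 7) from each colour.
Σ min(cᵢ, 7) = 7 + 7 + 7 + 7 + 7 + 7 + 7 + 7 = 56.
Draw number 56 + 1 = 57 must push one box to 8.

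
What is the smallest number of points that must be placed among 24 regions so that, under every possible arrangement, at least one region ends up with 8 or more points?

With 168 points one could put exactly 7 in each of the 24 regions, and no region would reach 8.
Pigeonhole: one more point must land in a region that already has 7, giving it 8.
So 24 × 7 + 1 = 169 points are required.

169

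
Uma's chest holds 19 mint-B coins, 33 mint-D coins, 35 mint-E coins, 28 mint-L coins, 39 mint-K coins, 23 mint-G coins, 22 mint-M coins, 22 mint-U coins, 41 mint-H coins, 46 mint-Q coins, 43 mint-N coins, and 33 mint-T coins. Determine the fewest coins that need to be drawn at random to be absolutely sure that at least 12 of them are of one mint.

An adversary could hand out at most 11 coins per mint: 11 + 11 + 11 + 11 + 11 + 11 + 11 + 11 + 11 + 11 + 11 + 11 = 132 coins and still no mint has 12.
One more coin lands in a mint already at 11, so 133 draws are enough and 132 are not.

133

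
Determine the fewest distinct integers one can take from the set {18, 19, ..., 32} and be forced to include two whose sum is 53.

10

A set avoiding the sum 53 can contain at most one of each pair {x, 53−x}, plus the 3 elements whose complement lies outside the range.
The integers 18, …, 26 (9 of them) are such a set: any two sum to at least 18+19 = 37 and at most 25+26 = 51 < 53.
By the pigeonhole principle, any 10th integer completes one of the 6 pairs, so 10 choices force a sum of 53.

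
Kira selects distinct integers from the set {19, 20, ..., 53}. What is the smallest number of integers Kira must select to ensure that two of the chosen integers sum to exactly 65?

22

Group the elements by complementary pair {x, 65−x}: {19,46}, {20,45}, {21,44}, …, giving 14 two-element pairs and 7 integers whose partner 65−x falls outside [19,53].
By pigeonhole, treating each of those 21 groups as a pigeonhole, one can pick one integer per group — 21 integers — with no two summing to 65.
The 22nd integer lands in an occupied pair, forcing a sum of 65.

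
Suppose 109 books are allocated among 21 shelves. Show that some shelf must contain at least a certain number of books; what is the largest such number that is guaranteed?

By the pigeonhole principle, the 21 shelves are the holes and the 109 books are the pigeons.
If every shelf held at most 5 books, the total would be at most 21 × 5 = 105, which is less than 109.
So some shelf holds at least ⌈109/21⌉ = 6 books.

6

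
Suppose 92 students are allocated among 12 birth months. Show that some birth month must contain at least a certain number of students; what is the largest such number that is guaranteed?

8

The 12 birth months are the holes and the 92 students are the pigeons.
If every birth month held at most 7 students, the total would be at most 12 × 7 = 84, which is less than 92.
So some birth month holds at least ⌈92/12⌉ = 8 students.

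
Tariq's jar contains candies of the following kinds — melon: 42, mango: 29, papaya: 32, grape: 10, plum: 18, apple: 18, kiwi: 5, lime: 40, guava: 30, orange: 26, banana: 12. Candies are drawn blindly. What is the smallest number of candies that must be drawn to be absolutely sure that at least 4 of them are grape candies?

256

In the worst case for collecting grape candies, every non-grape candy comes out first.
There are 42 + 29 + 32 + 18 + 18 + 5 + 40 + 30 + 26 + 12 = 252 non-grape candies altogether.
After those, each further candy must be grape, so 252 + 4 = 256 draws guarantee 4 grape candies.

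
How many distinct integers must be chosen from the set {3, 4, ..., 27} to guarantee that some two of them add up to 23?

A set avoiding the sum 23 can contain at most one of each pair {x, 23−x}, plus the 7 elements whose complement lies outside the range.
The integers 12, …, 27 (16 of them) are such a set: any two sum to at least 12+13 = 25 > 23.
By the pigeonhole principle, any 17th integer completes one of the 9 pairs, so 17 choices force a sum of 23.

17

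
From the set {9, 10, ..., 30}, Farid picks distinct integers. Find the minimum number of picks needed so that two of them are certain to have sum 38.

A set avoiding the sum 38 can contain at most one of each pair {x, 38−x}, plus the 2 elements whose complement lies outside the range or equal to its own complement.
The integers 19, …, 30 (12 of them) are such a set: any two sum to at least 19+20 = 39 > 38.
By the pigeonhole principle, any 13th integer completes one of the 10 pairs, so 13 choices force a sum of 38.

13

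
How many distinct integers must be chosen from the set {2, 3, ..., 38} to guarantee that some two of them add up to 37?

21

Two chosen integers sum to 37 exactly when both halves of some pair {x, 37−x} with 2 ≤ x ≤ 37−x ≤ 35 are chosen — 17 such pairs.
The remaining 3 elements (those with no distinct partner in range) can never complete a 37-sum, so the worst case takes all of them and one from each pair: 3 + 17 = 20.
The 21st integer has to be the second member of some pair, so 20 + 1 = 21.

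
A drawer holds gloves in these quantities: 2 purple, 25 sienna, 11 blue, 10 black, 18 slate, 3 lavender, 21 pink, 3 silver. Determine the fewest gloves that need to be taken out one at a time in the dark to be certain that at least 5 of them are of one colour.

Pigeonhole: the 8 colours are the holes; the gloves drawn are the pigeons.
To avoid 5 of any one colour, the worst case takes at most 4 of each colour, or every glove of a colour that has fewer than 4.
That gives 2 + 4 + 4 + 4 + 4 + 3 + 4 + 3 = 28 gloves with no colour reaching 5.
The next glove forces some colour to 5, so 28 + 1 = 29.

29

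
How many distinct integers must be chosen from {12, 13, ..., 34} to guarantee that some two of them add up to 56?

A set avoiding the sum 56 can contain at most one of each pair {x, 56−x}, plus the 11 elements whose complement lies outside the range or equal to its own complement.
The integers 12, …, 28 (17 of them) are such a set: any two sum to at least 12+13 = 25 and at most 27+28 = 55 < 56.
By the pigeonhole principle, any 18th integer completes one of the 6 pairs, so 18 choices force a sum of 56.

18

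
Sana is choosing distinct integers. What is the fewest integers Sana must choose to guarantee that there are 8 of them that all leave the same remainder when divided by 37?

260

By pigeonhole, the 37 residue classes mod 37 are the pigeonholes.
With 259 integers one could put 7 in each residue class and have no class reach 8.
The 260th integer pushes some class to 8, so 37·7 + 1 = 260.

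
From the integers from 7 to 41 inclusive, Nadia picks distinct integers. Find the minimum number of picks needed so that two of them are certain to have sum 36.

25

Two chosen integers sum to 36 exactly when both halves of some pair {x, 36−x} with 7 ≤ x ≤ 36−x ≤ 29 are chosen — 11 such pairs.
The remaining 13 elements (those with no distinct partner in range) can never complete a 36-sum, so the worst case takes all of them and one from each pair: 13 + 11 = 24.
The 25th integer has to be the second member of some pair, so 24 + 1 = 25.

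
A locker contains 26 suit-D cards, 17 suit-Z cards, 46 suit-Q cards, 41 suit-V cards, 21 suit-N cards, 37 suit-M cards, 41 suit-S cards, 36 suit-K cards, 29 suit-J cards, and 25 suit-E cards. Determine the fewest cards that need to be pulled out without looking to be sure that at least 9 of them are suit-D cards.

302

In the worst case for collecting suit-D cards, every non-suit-D card comes out first.
There are 17 + 46 + 41 + 21 + 37 + 41 + 36 + 29 + 25 = 293 non-suit-D cards altogether.
After those, each further card must be suit-D, so 293 + 9 = 302 draws guarantee 9 suit-D cards.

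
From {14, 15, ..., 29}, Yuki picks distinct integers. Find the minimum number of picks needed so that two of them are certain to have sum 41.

10

Two chosen integers sum to 41 exactly when both halves of some pair {x, 41−x} with 14 ≤ x ≤ 41−x ≤ 27 are chosen — 7 such pairs.
The remaining 2 elements (those with no distinct partner in range) can never complete a 41-sum, so the worst case takes all of them and one from each pair: 2 + 7 = 9.
The 10th integer has to be the second member of some pair, so 9 + 1 = 10.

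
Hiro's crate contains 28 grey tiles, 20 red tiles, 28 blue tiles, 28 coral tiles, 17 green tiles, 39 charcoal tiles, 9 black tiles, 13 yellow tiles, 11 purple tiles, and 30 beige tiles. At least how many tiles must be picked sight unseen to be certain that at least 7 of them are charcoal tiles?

191

In the worst case for collecting charcoal tiles, every non-charcoal tile comes out first.
There are 28 + 20 + 28 + 28 + 17 + 9 + 13 + 11 + 30 = 184 non-charcoal tiles altogether.
After those, each further tile must be charcoal, so 184 + 7 = 191 draws guarantee 7 charcoal tiles.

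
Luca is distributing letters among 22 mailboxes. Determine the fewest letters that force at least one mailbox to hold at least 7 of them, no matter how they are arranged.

133

With 132 letters one could put exactly 6 in each of the 22 mailboxes, and no mailbox would reach 7.
One more letter must land in a mailbox that already has 6, giving it 7.
So 22 × 6 + 1 = 133 letters are required.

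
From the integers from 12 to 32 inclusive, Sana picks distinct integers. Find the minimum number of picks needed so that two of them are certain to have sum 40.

14

A set avoiding the sum 40 can contain at most one of each pair {x, 40−x}, plus the 5 elements whose complement lies outside the range or equal to its own complement.
The integers 20, …, 32 (13 of them) are such a set: any two sum to at least 20+21 = 41 > 40.
By pigeonhole, any 14th integer completes one of the 8 pairs, so 14 choices force a sum of 40.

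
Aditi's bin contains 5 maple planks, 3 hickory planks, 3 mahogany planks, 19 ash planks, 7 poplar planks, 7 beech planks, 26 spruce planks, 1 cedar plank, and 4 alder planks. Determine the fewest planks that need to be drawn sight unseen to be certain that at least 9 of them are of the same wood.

Put each drawn plank into a box by wood. The largest draw with every box below 9 takes min(count, 8) from each wood; woods with fewer than 8 contribute all they have.
Σ min(cᵢ, 8) = 5 + 3 + 3 + 8 + 7 + 7 + 8 + 1 + 4 = 46.
Draw number 46 + 1 = 47 must push one box to 9.

47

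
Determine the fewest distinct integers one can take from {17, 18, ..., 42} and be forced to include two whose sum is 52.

Two chosen integers sum to 52 exactly when both halves of some pair {x, 52−x} with 17 ≤ x ≤ 52−x ≤ 35 are chosen — 9 such pairs.
The remaining 8 elements (those with no distinct partner in range) can never complete a 52-sum, so the worst case takes all of them and one from each pair: 8 + 9 = 17.
By the pigeonhole principle, the 18th integer has to be the second member of some pair, so 17 + 1 = 18.

18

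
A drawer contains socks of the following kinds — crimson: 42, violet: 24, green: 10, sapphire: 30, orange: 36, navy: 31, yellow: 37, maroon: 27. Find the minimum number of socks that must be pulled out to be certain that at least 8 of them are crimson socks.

In the worst case for collecting crimson socks, every non-crimson sock comes out first.
There are 24 + 10 + 30 + 36 + 31 + 37 + 27 = 195 non-crimson socks altogether.
After those, each further sock must be crimson, so 195 + 8 = 203 draws guarantee 8 crimson socks.

203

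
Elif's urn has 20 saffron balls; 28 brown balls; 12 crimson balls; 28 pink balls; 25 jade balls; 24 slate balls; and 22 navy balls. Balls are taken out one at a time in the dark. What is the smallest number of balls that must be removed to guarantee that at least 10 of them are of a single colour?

Put each drawn ball into a box by colour. The largest draw with every box below 10 takes min(count, 9) from each colour.
Σ min(cᵢ, 9) = 9 + 9 + 9 + 9 + 9 + 9 + 9 = 63.
Draw number 63 + 1 = 64 must push one box to 10.

64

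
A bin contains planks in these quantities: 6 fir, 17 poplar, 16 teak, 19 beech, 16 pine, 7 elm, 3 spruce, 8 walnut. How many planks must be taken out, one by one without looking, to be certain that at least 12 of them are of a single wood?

The 8 woods are the holes; the planks drawn are the pigeons.
To avoid 12 of any one wood, the worst case takes at most 11 of each wood, or every plank of a wood that has fewer than 11.
That gives 6 + 11 + 11 + 11 + 11 + 7 + 3 + 8 = 68 planks with no wood reaching 12.
The next plank forces some wood to 12, so 68 + 1 = 69.

69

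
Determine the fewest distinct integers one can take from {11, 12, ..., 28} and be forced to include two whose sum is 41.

11

Two chosen integers sum to 41 exactly when both halves of some pair {x, 41−x} with 13 ≤ x ≤ 41−x ≤ 28 are chosen — 8 such pairs.
The remaining 2 elements (those with no distinct partner in range) can never complete a 41-sum, so the worst case takes all of them and one from each pair: 2 + 8 = 10.
The 11th integer has to be the second member of some pair, so 10 + 1 = 11.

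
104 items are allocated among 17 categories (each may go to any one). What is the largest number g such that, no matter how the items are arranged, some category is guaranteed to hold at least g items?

The 17 categories are the holes and the 104 items are the pigeons.
If every category held at most 6 items, the total would be at most 17 × 6 = 102, which is less than 104.
So some category holds at least ⌈104/17⌉ = 7 items.

7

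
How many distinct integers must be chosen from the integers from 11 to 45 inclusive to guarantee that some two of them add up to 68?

25

Two chosen integers sum to 68 exactly when both halves of some pair {x, 68−x} with 23 ≤ x ≤ 68−x ≤ 45 are chosen — 11 such pairs.
The remaining 13 elements (those with no distinct partner in range) can never complete a 68-sum, so the worst case takes all of them and one from each pair: 13 + 11 = 24.
The 25th integer has to be the second member of some pair, so 24 + 1 = 25.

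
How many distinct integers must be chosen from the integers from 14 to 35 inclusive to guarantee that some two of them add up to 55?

A set avoiding the sum 55 can contain at most one of each pair {x, 55−x}, plus the 6 elements whose complement lies outside the range.
The integers 14, …, 27 (14 of them) are such a set: any two sum to at least 14+15 = 29 and at most 26+27 = 53 < 55.
By the pigeonhole principle, any 15th integer completes one of the 8 pairs, so 15 choices force a sum of 55.

15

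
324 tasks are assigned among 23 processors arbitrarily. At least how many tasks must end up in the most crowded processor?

The 23 processors are the holes and the 324 tasks are the pigeons.
If every processor held at most 14 tasks, the total would be at most 23 × 14 = 322, which is less than 324.
So some processor holds at least ⌈324/23⌉ = 15 tasks.

15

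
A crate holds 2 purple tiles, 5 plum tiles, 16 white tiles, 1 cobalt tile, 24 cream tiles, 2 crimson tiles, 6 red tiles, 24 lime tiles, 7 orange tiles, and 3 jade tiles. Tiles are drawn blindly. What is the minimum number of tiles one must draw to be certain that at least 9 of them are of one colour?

51

The 10 colours are the holes; the tiles drawn are the pigeons.
To avoid 9 of any one colour, the worst case takes at most 8 of each colour, or every tile of a colour that has fewer than 8.
That gives 2 + 5 + 8 + 1 + 8 + 2 + 6 + 8 + 7 + 3 = 50 tiles with no colour reaching 9.
The next tile forces some colour to 9, so 50 + 1 = 51.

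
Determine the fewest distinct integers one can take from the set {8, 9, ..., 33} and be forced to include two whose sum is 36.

17

Two chosen integers sum to 36 exactly when both halves of some pair {x, 36−x} with 8 ≤ x ≤ 36−x ≤ 28 are chosen — 10 such pairs.
The remaining 6 elements (those with no distinct partner in range) can never complete a 36-sum, so the worst case takes all of them and one from each pair: 6 + 10 = 16.
The 17th integer has to be the second member of some pair, so 16 + 1 = 17.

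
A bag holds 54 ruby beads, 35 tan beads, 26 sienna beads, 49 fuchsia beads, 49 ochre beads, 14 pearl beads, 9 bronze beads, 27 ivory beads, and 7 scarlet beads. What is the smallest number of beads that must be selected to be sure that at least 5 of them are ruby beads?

221

In the worst case for collecting ruby beads, every non-ruby bead comes out first.
There are 35 + 26 + 49 + 49 + 14 + 9 + 27 + 7 = 216 non-ruby beads altogether.
After those, each further bead must be ruby, so 216 + 5 = 221 draws guarantee 5 ruby beads.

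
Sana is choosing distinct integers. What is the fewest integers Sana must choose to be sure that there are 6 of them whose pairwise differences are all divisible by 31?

Integers whose pairwise differences are multiples of 31 are exactly those sharing a remainder mod 31. By the pigeonhole principle, the 31 residue classes mod 31 are the pigeonholes.
With 155 integers one could put 5 in each residue class and have no class reach 6.
The 156th integer pushes some class to 6, so 31·5 + 1 = 156.

156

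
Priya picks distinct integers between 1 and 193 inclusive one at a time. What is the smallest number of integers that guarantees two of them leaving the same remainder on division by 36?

The 36 residue classes mod 36 are the pigeonholes.
With 36 integers one could put 1 in each residue class and have no class reach 2.
The 37th integer pushes some class to 2, so 36·1 + 1 = 37.

37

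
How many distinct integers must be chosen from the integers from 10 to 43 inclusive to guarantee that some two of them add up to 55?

19

A set avoiding the sum 55 can contain at most one of each pair {x, 55−x}, plus the 2 elements whose complement lies outside the range.
The integers 10, …, 27 (18 of them) are such a set: any two sum to at least 10+11 = 21 and at most 26+27 = 53 < 55.
Pigeonhole: any 19th integer completes one of the 16 pairs, so 19 choices force a sum of 55.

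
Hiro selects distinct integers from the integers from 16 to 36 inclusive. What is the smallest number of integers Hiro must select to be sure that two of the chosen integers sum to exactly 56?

14

Two chosen integers sum to 56 exactly when both halves of some pair {x, 56−x} with 20 ≤ x ≤ 56−x ≤ 36 are chosen — 8 such pairs.
The remaining 5 elements (those with no distinct partner in range) can never complete a 56-sum, so the worst case takes all of them and one from each pair: 5 + 8 = 13.
Pigeonhole: the 14th integer has to be the second member of some pair, so 13 + 1 = 14.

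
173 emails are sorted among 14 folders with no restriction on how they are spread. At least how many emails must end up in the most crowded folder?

13

By pigeonhole, the 14 folders are the holes and the 173 emails are the pigeons.
If every folder held at most 12 emails, the total would be at most 14 × 12 = 168, which is less than 173.
So some folder holds at least ⌈173/14⌉ = 13 emails.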